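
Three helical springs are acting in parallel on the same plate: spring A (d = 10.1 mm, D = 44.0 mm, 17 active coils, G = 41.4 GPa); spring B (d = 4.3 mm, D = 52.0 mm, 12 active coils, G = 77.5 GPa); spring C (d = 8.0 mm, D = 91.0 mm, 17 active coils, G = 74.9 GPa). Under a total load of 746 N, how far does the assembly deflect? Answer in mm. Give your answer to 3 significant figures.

k_A = Gd⁴/(8D³N_a) = (41.4×10³)(10.1⁴)/(8·44.0³·17) = 37.187 N/mm
k_B = Gd⁴/(8D³N_a) = (77.5×10³)(4.3⁴)/(8·52.0³·12) = 1.9629 N/mm
k_C = Gd⁴/(8D³N_a) = (74.9×10³)(8.0⁴)/(8·91.0³·17) = 2.9935 N/mm
Parallel: k_eq = 37.187 + 1.9629 + 2.9935 = 42.143 N/mm
δ = F/k_eq = 746/42.143 = 17.702 mm

17.7 mm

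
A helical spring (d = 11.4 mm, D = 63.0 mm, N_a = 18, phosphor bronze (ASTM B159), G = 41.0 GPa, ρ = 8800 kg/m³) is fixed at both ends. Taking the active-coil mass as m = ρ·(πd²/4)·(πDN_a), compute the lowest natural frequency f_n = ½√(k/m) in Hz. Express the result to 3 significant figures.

38.8 Hz

k = Gd⁴/(8D³N_a) = (41.0×10³)(11.4⁴)/(8·63.0³·18) = 19.232 N/mm = 19232 N/m
Wire length L = πDN_a = π·63.0·18 = 3562.6 mm
m = ρ·(πd²/4)·L = 8800 × 102.07×10⁻⁶ m² × 3.5626 m = 3.2 kg
f_n = ½√(k/m) = 0.5·√(19232/3.2) = 0.5·√(6010) = 38.762 Hz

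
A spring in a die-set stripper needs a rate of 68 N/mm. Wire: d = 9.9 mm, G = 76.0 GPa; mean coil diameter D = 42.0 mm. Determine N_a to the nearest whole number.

18

N_a = Gd⁴/(8D³k) = (76.0×10³ × 9.9⁴)/(8 × 42.0³ × 68)
    = 7.30053e+08 / 4.03039e+07 = 18.11 → 18 coils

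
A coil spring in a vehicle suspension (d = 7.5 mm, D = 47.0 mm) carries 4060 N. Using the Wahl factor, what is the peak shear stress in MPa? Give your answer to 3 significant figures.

1430 MPa

Spring index C = D/d = 47.0/7.5 = 6.2667
K_W = (4C−1)/(4C−4) + 0.615/C = 24.067/21.067 + 0.0981 = 1.2405
τ₀ = 8FD/(πd³) = 8·4060·47.0/(π·7.5³) = 1.52656e+06/1325.4 = 1151.8 MPa
τ_max = K·τ₀ = 1.2405 × 1151.8 = 1428.9 MPa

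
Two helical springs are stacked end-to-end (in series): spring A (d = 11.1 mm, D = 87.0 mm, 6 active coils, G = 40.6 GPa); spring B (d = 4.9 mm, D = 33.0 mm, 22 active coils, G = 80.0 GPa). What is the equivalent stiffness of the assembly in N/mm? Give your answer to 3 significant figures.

k_A = Gd⁴/(8D³N_a) = (40.6×10³)(11.1⁴)/(8·87.0³·6) = 19.499 N/mm
k_B = Gd⁴/(8D³N_a) = (80.0×10³)(4.9⁴)/(8·33.0³·22) = 7.2915 N/mm
Series: 1/k_eq = 1/19.499 + 1/7.2915 = 0.18843; k_eq = 5.307 N/mm

5.31 N/mm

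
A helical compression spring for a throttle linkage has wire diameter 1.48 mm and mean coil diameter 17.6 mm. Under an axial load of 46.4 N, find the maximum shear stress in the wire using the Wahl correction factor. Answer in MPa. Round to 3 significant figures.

Spring index C = D/d = 17.6/1.48 = 11.8919
K_W = (4C−1)/(4C−4) + 0.615/C = 46.568/43.568 + 0.0517 = 1.1206
τ₀ = 8FD/(πd³) = 8·46.4·17.6/(π·1.48³) = 6533.12/10.184 = 641.48 MPa
τ_max = K·τ₀ = 1.1206 × 641.48 = 718.83 MPa

719 MPa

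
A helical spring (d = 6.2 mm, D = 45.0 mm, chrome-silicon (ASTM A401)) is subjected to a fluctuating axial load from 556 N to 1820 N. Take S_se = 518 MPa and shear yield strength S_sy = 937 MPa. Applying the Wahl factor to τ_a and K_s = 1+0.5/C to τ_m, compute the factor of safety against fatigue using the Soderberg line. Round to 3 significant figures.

C = D/d = 45.0/6.2 = 7.2581; K_W = (4C−1)/(4C−4)+0.615/C = 1.2046; K_s = 1+0.5/C = 1.0689
F_a = (F_max−F_min)/2 = 632 N; F_m = (F_max+F_min)/2 = 1188 N
τ_a = K_W·8F_aD/(πd³) = 1.2046 × 303.87 = 366.04 MPa
τ_m = K_s·8F_mD/(πd³) = 1.0689 × 571.21 = 610.56 MPa
Soderberg: 1/n_f = τ_a/S_se + τ_m/S_sy = 366.04/518 + 610.56/937 = 0.70664 + 0.65161 = 1.3583
n_f = 1/1.3583 = 0.7362

0.736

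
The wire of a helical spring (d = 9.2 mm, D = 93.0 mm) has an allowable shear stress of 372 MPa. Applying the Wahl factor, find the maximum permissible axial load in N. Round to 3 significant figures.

1070 N

C = D/d = 93.0/9.2 = 10.1087
K_W = (4C−1)/(4C−4) + 0.615/C = 39.435/36.435 + 0.0608 = 1.1432
τ_max = K·8FD/(πd³) → F_max = τ_allow·πd³/(8DK)
F_max = 372·π·9.2³/(8·93.0·1.1432) = 9.1003e+05/850.52 = 1070 N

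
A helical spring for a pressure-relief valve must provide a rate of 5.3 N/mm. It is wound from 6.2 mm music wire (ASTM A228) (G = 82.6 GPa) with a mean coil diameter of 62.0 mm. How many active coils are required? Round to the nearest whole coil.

N_a = Gd⁴/(8D³k) = (82.6×10³ × 6.2⁴)/(8 × 62.0³ × 5.3)
    = 1.22053e+08 / 1.01051e+07 = 12.08 → 12 coils

12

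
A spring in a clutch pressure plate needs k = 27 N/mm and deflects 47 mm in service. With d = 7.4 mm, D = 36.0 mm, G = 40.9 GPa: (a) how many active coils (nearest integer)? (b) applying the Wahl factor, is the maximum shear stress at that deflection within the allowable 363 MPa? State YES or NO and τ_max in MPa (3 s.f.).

N_a = Gd⁴/(8D³k) = (40.9×10³)(7.4⁴)/(8·36.0³·27) = 12.17 → N_a = 12
Actual rate k = Gd⁴/(8D³·12) = 27.382 N/mm
Working load F = kδ = 27.382·47 = 1287 N
C = 36.0/7.4 = 4.8649; K_W = (4C−1)/(4C−4)+0.615/C = 1.3205
τ_max = K_W·8FD/(πd³) = 1.3205·291.15 = 384.46 MPa
τ_max > 363 MPa → exceeds allowable

(a) 12 coils; (b) NO, τ_max = 384 MPa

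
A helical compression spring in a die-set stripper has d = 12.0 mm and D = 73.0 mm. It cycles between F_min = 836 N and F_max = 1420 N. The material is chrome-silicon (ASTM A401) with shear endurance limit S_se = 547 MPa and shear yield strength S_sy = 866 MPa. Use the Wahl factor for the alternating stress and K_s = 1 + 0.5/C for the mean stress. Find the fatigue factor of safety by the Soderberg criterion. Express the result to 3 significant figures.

4.48

C = D/d = 73.0/12.0 = 6.0833; K_W = (4C−1)/(4C−4)+0.615/C = 1.2486; K_s = 1+0.5/C = 1.0822
F_a = (F_max−F_min)/2 = 292 N; F_m = (F_max+F_min)/2 = 1128 N
τ_a = K_W·8F_aD/(πd³) = 1.2486 × 31.412 = 39.223 MPa
τ_m = K_s·8F_mD/(πd³) = 1.0822 × 121.35 = 131.32 MPa
Soderberg: 1/n_f = τ_a/S_se + τ_m/S_sy = 39.223/547 + 131.32/866 = 0.07171 + 0.15164 = 0.22335
n_f = 1/0.22335 = 4.477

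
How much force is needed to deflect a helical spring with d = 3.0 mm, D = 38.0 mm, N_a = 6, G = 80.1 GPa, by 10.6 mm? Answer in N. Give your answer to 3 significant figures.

k = Gd⁴/(8D³N_a) = (80.1×10³)(3.0⁴)/(8·38.0³·6) = 2.4633 N/mm
F = k·δ = 2.4633 × 10.6 = 26.111 N

26.1 N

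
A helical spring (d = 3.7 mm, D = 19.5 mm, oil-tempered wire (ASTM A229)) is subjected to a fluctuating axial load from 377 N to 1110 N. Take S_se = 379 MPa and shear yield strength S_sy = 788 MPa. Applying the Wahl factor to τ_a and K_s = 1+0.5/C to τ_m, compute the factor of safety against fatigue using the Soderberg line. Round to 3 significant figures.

0.447

C = D/d = 19.5/3.7 = 5.2703; K_W = (4C−1)/(4C−4)+0.615/C = 1.2923; K_s = 1+0.5/C = 1.0949
F_a = (F_max−F_min)/2 = 366.5 N; F_m = (F_max+F_min)/2 = 743.5 N
τ_a = K_W·8F_aD/(πd³) = 1.2923 × 359.29 = 464.32 MPa
τ_m = K_s·8F_mD/(πd³) = 1.0949 × 728.87 = 798.02 MPa
Soderberg: 1/n_f = τ_a/S_se + τ_m/S_sy = 464.32/379 + 798.02/788 = 1.22511 + 1.01272 = 2.2378
n_f = 1/2.2378 = 0.4469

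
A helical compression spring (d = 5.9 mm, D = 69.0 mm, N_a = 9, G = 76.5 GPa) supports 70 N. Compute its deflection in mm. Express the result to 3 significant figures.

17.9 mm

k = Gd⁴/(8D³N_a) = (76.5×10³)(5.9⁴)/(8·69.0³·9) = 3.9191 N/mm
δ = F/k = 70 / 3.9191 = 17.861 mm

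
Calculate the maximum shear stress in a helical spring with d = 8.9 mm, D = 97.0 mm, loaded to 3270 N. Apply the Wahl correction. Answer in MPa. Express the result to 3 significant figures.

Spring index C = D/d = 97.0/8.9 = 10.8989
K_W = (4C−1)/(4C−4) + 0.615/C = 42.596/39.596 + 0.0564 = 1.1322
τ₀ = 8FD/(πd³) = 8·3270·97.0/(π·8.9³) = 2.53752e+06/2214.7 = 1145.7 MPa
τ_max = K·τ₀ = 1.1322 × 1145.7 = 1297.2 MPa

1300 MPa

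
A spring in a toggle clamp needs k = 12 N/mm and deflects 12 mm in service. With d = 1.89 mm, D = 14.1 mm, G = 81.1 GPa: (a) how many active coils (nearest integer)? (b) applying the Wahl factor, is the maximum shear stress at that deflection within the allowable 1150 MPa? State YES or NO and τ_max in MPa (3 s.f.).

N_a = Gd⁴/(8D³k) = (81.1×10³)(1.89⁴)/(8·14.1³·12) = 3.845 → N_a = 4
Actual rate k = Gd⁴/(8D³·4) = 11.536 N/mm
Working load F = kδ = 11.536·12 = 138.43 N
C = 14.1/1.89 = 7.4603; K_W = (4C−1)/(4C−4)+0.615/C = 1.1985
τ_max = K_W·8FD/(πd³) = 1.1985·736.23 = 882.4 MPa
τ_max ≤ 1150 MPa → acceptable

(a) 4 coils; (b) YES, τ_max = 882 MPa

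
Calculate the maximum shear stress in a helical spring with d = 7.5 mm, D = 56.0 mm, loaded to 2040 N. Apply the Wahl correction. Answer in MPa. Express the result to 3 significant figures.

Spring index C = D/d = 56.0/7.5 = 7.4667
K_W = (4C−1)/(4C−4) + 0.615/C = 28.867/25.867 + 0.0824 = 1.1983
τ₀ = 8FD/(πd³) = 8·2040·56.0/(π·7.5³) = 913920/1325.4 = 689.56 MPa
τ_max = K·τ₀ = 1.1983 × 689.56 = 826.34 MPa

826 MPa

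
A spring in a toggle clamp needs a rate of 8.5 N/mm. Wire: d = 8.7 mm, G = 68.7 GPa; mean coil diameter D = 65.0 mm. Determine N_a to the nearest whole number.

N_a = Gd⁴/(8D³k) = (68.7×10³ × 8.7⁴)/(8 × 65.0³ × 8.5)
    = 3.93581e+08 / 1.86745e+07 = 21.08 → 21 coils

21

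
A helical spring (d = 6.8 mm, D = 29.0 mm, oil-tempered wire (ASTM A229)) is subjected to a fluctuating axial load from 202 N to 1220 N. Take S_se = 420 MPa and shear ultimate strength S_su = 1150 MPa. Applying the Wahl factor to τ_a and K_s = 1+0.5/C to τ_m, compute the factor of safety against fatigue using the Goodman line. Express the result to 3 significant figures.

1.81

C = D/d = 29.0/6.8 = 4.2647; K_W = (4C−1)/(4C−4)+0.615/C = 1.3739; K_s = 1+0.5/C = 1.1172
F_a = (F_max−F_min)/2 = 509 N; F_m = (F_max+F_min)/2 = 711 N
τ_a = K_W·8F_aD/(πd³) = 1.3739 × 119.54 = 164.25 MPa
τ_m = K_s·8F_mD/(πd³) = 1.1172 × 166.99 = 186.56 MPa
Goodman: 1/n_f = τ_a/S_se + τ_m/S_su = 164.25/420 + 186.56/1150 = 0.39106 + 0.16223 = 0.55329
n_f = 1/0.55329 = 1.807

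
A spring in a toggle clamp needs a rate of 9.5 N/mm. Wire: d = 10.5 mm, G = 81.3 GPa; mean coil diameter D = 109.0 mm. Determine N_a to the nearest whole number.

N_a = Gd⁴/(8D³k) = (81.3×10³ × 10.5⁴)/(8 × 109.0³ × 9.5)
    = 9.88207e+08 / 9.84222e+07 = 10.04 → 10 coils

10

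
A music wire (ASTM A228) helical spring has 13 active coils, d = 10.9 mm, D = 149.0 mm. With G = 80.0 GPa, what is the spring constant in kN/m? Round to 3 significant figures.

3.28 kN/m

k = Gd⁴/(8D³N_a) = (80.0×10³ × 10.9⁴) / (8 × 149.0³ × 13)
  = 1.12927e+09 / 3.44027e+08 = 3.2825 N/mm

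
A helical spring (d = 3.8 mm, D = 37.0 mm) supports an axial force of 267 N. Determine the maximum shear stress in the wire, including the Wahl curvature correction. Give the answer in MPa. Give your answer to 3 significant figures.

Spring index C = D/d = 37.0/3.8 = 9.7368
K_W = (4C−1)/(4C−4) + 0.615/C = 37.947/34.947 + 0.0632 = 1.1490
τ₀ = 8FD/(πd³) = 8·267·37.0/(π·3.8³) = 79032/172.39 = 458.46 MPa
τ_max = K·τ₀ = 1.1490 × 458.46 = 526.77 MPa

527 MPa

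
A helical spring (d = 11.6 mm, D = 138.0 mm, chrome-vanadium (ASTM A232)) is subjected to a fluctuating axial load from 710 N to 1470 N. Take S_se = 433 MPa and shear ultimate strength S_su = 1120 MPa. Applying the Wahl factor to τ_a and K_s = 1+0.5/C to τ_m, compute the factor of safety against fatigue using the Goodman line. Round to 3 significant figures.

2.22

C = D/d = 138.0/11.6 = 11.8966; K_W = (4C−1)/(4C−4)+0.615/C = 1.1205; K_s = 1+0.5/C = 1.0420
F_a = (F_max−F_min)/2 = 380 N; F_m = (F_max+F_min)/2 = 1090 N
τ_a = K_W·8F_aD/(πd³) = 1.1205 × 85.552 = 95.863 MPa
τ_m = K_s·8F_mD/(πd³) = 1.0420 × 245.4 = 255.71 MPa
Goodman: 1/n_f = τ_a/S_se + τ_m/S_su = 95.863/433 + 255.71/1120 = 0.22139 + 0.22831 = 0.44971
n_f = 1/0.44971 = 2.224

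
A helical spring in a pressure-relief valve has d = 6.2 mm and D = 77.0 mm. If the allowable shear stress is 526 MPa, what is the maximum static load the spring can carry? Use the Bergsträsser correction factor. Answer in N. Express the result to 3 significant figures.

577 N

C = D/d = 77.0/6.2 = 12.4194
K_B = (4C+2)/(4C−3) = 51.677/46.677 = 1.1071
τ_max = K·8FD/(πd³) → F_max = τ_allow·πd³/(8DK)
F_max = 526·π·6.2³/(8·77.0·1.1071) = 3.9383e+05/681.98 = 577.48 N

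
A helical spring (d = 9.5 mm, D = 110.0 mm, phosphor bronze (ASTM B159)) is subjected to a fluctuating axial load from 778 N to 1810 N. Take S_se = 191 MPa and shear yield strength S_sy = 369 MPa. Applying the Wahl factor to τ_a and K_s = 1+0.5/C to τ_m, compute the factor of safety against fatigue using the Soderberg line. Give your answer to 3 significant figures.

0.457

C = D/d = 110.0/9.5 = 11.5789; K_W = (4C−1)/(4C−4)+0.615/C = 1.1240; K_s = 1+0.5/C = 1.0432
F_a = (F_max−F_min)/2 = 516 N; F_m = (F_max+F_min)/2 = 1294 N
τ_a = K_W·8F_aD/(πd³) = 1.1240 × 168.58 = 189.49 MPa
τ_m = K_s·8F_mD/(πd³) = 1.0432 × 422.76 = 441.02 MPa
Soderberg: 1/n_f = τ_a/S_se + τ_m/S_sy = 189.49/191 + 441.02/369 = 0.99208 + 1.19517 = 2.1873
n_f = 1/2.1873 = 0.4572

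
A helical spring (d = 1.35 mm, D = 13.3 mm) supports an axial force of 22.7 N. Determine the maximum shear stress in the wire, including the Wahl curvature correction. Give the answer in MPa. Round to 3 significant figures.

Spring index C = D/d = 13.3/1.35 = 9.8519
K_W = (4C−1)/(4C−4) + 0.615/C = 38.407/35.407 + 0.0624 = 1.1472
τ₀ = 8FD/(πd³) = 8·22.7·13.3/(π·1.35³) = 2415.28/7.7295 = 312.48 MPa
τ_max = K·τ₀ = 1.1472 × 312.48 = 358.46 MPa

358 MPa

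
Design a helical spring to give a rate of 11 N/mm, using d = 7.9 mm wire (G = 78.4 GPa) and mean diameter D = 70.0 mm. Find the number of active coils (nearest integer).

10

N_a = Gd⁴/(8D³k) = (78.4×10³ × 7.9⁴)/(8 × 70.0³ × 11)
    = 3.05369e+08 / 3.0184e+07 = 10.12 → 10 coils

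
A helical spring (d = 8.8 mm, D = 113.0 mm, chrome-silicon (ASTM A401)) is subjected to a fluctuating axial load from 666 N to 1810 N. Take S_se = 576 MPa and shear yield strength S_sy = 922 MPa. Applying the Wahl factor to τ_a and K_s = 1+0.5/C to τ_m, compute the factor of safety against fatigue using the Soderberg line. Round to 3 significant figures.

0.948

C = D/d = 113.0/8.8 = 12.8409; K_W = (4C−1)/(4C−4)+0.615/C = 1.1112; K_s = 1+0.5/C = 1.0389
F_a = (F_max−F_min)/2 = 572 N; F_m = (F_max+F_min)/2 = 1238 N
τ_a = K_W·8F_aD/(πd³) = 1.1112 × 241.53 = 268.39 MPa
τ_m = K_s·8F_mD/(πd³) = 1.0389 × 522.75 = 543.1 MPa
Soderberg: 1/n_f = τ_a/S_se + τ_m/S_sy = 268.39/576 + 543.1/922 = 0.46596 + 0.58905 = 1.055
n_f = 1/1.055 = 0.9479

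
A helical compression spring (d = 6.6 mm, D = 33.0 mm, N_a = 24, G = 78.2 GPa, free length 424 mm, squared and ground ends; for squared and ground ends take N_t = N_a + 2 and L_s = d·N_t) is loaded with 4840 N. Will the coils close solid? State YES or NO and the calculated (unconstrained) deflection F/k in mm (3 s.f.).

NO, δ = 225 mm

k = Gd⁴/(8D³N_a) = (78.2×10³)(6.6⁴)/(8·33.0³·24) = 21.505 N/mm
N_t = 26; L_s = 6.6·26 = 171.6 mm; δ_solid = L₀ − L_s = 424 − 171.6 = 252.4 mm
δ = F/k = 4840/21.505 = 225.06 mm
δ < δ_solid → spring does not go solid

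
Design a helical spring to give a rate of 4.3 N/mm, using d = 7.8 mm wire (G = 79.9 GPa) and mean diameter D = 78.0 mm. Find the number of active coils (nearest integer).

N_a = Gd⁴/(8D³k) = (79.9×10³ × 7.8⁴)/(8 × 78.0³ × 4.3)
    = 2.9575e+08 / 1.63246e+07 = 18.12 → 18 coils

18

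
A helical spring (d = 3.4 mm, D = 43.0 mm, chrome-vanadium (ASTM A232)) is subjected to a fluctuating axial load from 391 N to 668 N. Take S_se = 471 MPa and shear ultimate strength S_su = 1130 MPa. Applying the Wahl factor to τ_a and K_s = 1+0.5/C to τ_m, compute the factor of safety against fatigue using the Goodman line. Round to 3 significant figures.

C = D/d = 43.0/3.4 = 12.6471; K_W = (4C−1)/(4C−4)+0.615/C = 1.1130; K_s = 1+0.5/C = 1.0395
F_a = (F_max−F_min)/2 = 138.5 N; F_m = (F_max+F_min)/2 = 529.5 N
τ_a = K_W·8F_aD/(πd³) = 1.1130 × 385.85 = 429.46 MPa
τ_m = K_s·8F_mD/(πd³) = 1.0395 × 1475.2 = 1533.5 MPa
Goodman: 1/n_f = τ_a/S_se + τ_m/S_su = 429.46/471 + 1533.5/1130 = 0.91181 + 1.35706 = 2.2689
n_f = 1/2.2689 = 0.4407

0.441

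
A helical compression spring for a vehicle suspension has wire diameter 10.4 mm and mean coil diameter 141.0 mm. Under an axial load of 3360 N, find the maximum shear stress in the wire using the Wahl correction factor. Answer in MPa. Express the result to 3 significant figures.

Spring index C = D/d = 141.0/10.4 = 13.5577
K_W = (4C−1)/(4C−4) + 0.615/C = 53.231/50.231 + 0.0454 = 1.1051
τ₀ = 8FD/(πd³) = 8·3360·141.0/(π·10.4³) = 3.79008e+06/3533.9 = 1072.5 MPa
τ_max = K·τ₀ = 1.1051 × 1072.5 = 1185.2 MPa

1190 MPa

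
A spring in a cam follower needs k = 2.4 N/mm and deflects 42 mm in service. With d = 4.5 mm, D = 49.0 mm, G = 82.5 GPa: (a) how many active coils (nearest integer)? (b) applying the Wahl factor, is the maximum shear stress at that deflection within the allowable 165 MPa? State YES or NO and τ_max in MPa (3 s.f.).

(a) 15 coils; (b) YES, τ_max = 156 MPa

N_a = Gd⁴/(8D³k) = (82.5×10³)(4.5⁴)/(8·49.0³·2.4) = 14.98 → N_a = 15
Actual rate k = Gd⁴/(8D³·15) = 2.3963 N/mm
Working load F = kδ = 2.3963·42 = 100.64 N
C = 49.0/4.5 = 10.8889; K_W = (4C−1)/(4C−4)+0.615/C = 1.1323
τ_max = K_W·8FD/(πd³) = 1.1323·137.81 = 156.05 MPa
τ_max ≤ 165 MPa → acceptable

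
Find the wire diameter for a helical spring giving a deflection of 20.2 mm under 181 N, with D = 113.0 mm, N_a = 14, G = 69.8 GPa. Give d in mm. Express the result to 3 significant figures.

12.0 mm

Required rate k = F/δ = 181/20.2 = 8.9604 N/mm
d = (8D³N_a·k / G)^(1/4) = (8·113.0³·14·8.9604 / (69.8×10³))^0.25
  = (20746)^0.25 = 12.0014 mm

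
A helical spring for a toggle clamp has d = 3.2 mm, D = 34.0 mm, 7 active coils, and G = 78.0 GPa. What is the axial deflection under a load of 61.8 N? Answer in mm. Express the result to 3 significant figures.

k = Gd⁴/(8D³N_a) = (78.0×10³)(3.2⁴)/(8·34.0³·7) = 3.7159 N/mm
δ = F/k = 61.8 / 3.7159 = 16.631 mm

16.6 mm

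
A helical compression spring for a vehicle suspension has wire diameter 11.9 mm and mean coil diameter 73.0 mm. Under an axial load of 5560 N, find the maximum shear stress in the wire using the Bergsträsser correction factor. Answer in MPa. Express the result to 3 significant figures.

Spring index C = D/d = 73.0/11.9 = 6.1345
K_B = (4C+2)/(4C−3) = 26.538/21.538 = 1.2321
τ₀ = 8FD/(πd³) = 8·5560·73.0/(π·11.9³) = 3.24704e+06/5294.1 = 613.33 MPa
τ_max = K·τ₀ = 1.2321 × 613.33 = 755.72 MPa

756 MPa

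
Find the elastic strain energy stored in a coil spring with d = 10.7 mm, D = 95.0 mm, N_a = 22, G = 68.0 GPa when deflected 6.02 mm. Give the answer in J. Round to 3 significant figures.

k = Gd⁴/(8D³N_a) = (68.0×10³)(10.7⁴)/(8·95.0³·22) = 5.9069 N/mm
U = ½kδ² = 0.5 × 5.9069 × 6.02² = 107.03 N·mm = 0.10703 J

0.107 J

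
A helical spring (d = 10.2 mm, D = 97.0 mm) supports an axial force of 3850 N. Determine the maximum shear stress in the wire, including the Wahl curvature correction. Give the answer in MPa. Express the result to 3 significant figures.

Spring index C = D/d = 97.0/10.2 = 9.5098
K_W = (4C−1)/(4C−4) + 0.615/C = 37.039/34.039 + 0.0647 = 1.1528
τ₀ = 8FD/(πd³) = 8·3850·97.0/(π·10.2³) = 2.9876e+06/3333.9 = 896.13 MPa
τ_max = K·τ₀ = 1.1528 × 896.13 = 1033.1 MPa

1030 MPa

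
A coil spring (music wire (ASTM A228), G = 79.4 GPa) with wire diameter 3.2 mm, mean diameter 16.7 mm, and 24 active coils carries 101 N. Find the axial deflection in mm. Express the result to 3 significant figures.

k = Gd⁴/(8D³N_a) = (79.4×10³)(3.2⁴)/(8·16.7³·24) = 9.3104 N/mm
δ = F/k = 101 / 9.3104 = 10.848 mm

10.8 mm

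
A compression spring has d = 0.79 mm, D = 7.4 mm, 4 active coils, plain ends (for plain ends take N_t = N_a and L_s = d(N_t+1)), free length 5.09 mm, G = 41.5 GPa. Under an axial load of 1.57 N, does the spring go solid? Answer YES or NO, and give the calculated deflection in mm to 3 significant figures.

YES, δ = 1.26 mm

k = Gd⁴/(8D³N_a) = (41.5×10³)(0.79⁴)/(8·7.4³·4) = 1.2466 N/mm
N_t = 4; L_s = 0.79·5 = 3.95 mm; δ_solid = L₀ − L_s = 5.09 − 3.95 = 1.14 mm
δ = F/k = 1.57/1.2466 = 1.2595 mm
δ ≥ δ_solid → spring goes solid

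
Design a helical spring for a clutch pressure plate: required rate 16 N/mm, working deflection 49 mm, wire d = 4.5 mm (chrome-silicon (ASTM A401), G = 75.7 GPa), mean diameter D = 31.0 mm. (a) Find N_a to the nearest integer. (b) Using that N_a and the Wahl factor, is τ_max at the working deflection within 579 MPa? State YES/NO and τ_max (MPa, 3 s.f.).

(a) 8 coils; (b) NO, τ_max = 841 MPa

N_a = Gd⁴/(8D³k) = (75.7×10³)(4.5⁴)/(8·31.0³·16) = 8.14 → N_a = 8
Actual rate k = Gd⁴/(8D³·8) = 16.281 N/mm
Working load F = kδ = 16.281·49 = 797.77 N
C = 31.0/4.5 = 6.8889; K_W = (4C−1)/(4C−4)+0.615/C = 1.2166
τ_max = K_W·8FD/(πd³) = 1.2166·691.1 = 840.82 MPa
τ_max > 579 MPa → exceeds allowable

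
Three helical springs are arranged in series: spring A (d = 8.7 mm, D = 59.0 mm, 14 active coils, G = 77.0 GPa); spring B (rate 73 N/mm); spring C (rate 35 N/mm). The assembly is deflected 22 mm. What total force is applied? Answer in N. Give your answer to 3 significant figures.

233 N

k_A = Gd⁴/(8D³N_a) = (77.0×10³)(8.7⁴)/(8·59.0³·14) = 19.178 N/mm
Series: 1/k_eq = 1/19.178 + 1/73 + 1/35 = 0.094414; k_eq = 10.592 N/mm
F = k_eq·δ = 10.592·22 = 233.02 N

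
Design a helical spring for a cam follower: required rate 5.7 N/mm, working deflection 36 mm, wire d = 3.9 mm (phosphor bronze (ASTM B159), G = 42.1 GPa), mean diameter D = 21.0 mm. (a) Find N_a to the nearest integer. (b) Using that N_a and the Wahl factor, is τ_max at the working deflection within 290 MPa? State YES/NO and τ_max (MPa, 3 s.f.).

(a) 23 coils; (b) YES, τ_max = 238 MPa

N_a = Gd⁴/(8D³k) = (42.1×10³)(3.9⁴)/(8·21.0³·5.7) = 23.06 → N_a = 23
Actual rate k = Gd⁴/(8D³·23) = 5.7156 N/mm
Working load F = kδ = 5.7156·36 = 205.76 N
C = 21.0/3.9 = 5.3846; K_W = (4C−1)/(4C−4)+0.615/C = 1.2853
τ_max = K_W·8FD/(πd³) = 1.2853·185.5 = 238.41 MPa
τ_max ≤ 290 MPa → acceptable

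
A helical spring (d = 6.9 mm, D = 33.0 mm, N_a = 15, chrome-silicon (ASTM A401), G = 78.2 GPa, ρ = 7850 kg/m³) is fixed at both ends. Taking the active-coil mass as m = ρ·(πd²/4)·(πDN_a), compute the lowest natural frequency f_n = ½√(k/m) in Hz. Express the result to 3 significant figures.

k = Gd⁴/(8D³N_a) = (78.2×10³)(6.9⁴)/(8·33.0³·15) = 41.104 N/mm = 41104 N/m
Wire length L = πDN_a = π·33.0·15 = 1555.1 mm
m = ρ·(πd²/4)·L = 7850 × 37.393×10⁻⁶ m² × 1.5551 m = 0.45647 kg
f_n = ½√(k/m) = 0.5·√(41104/0.45647) = 0.5·√(90047) = 150.04 Hz

150 Hz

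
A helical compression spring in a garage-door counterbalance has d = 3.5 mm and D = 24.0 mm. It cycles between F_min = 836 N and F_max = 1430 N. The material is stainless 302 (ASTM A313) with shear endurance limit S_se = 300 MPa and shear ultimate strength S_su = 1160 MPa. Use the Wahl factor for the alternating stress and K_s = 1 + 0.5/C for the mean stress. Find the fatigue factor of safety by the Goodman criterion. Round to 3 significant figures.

C = D/d = 24.0/3.5 = 6.8571; K_W = (4C−1)/(4C−4)+0.615/C = 1.2177; K_s = 1+0.5/C = 1.0729
F_a = (F_max−F_min)/2 = 297 N; F_m = (F_max+F_min)/2 = 1133 N
τ_a = K_W·8F_aD/(πd³) = 1.2177 × 423.35 = 515.53 MPa
τ_m = K_s·8F_mD/(πd³) = 1.0729 × 1615 = 1732.8 MPa
Goodman: 1/n_f = τ_a/S_se + τ_m/S_su = 515.53/300 + 1732.8/1160 = 1.71845 + 1.49377 = 3.2122
n_f = 1/3.2122 = 0.3113

0.311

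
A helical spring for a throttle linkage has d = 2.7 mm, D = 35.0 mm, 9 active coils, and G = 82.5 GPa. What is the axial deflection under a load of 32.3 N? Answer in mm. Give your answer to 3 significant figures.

22.7 mm

k = Gd⁴/(8D³N_a) = (82.5×10³)(2.7⁴)/(8·35.0³·9) = 1.4203 N/mm
δ = F/k = 32.3 / 1.4203 = 22.742 mm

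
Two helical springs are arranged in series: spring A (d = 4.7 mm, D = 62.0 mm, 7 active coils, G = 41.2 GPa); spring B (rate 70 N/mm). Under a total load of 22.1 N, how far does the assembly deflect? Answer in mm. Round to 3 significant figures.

15.0 mm

k_A = Gd⁴/(8D³N_a) = (41.2×10³)(4.7⁴)/(8·62.0³·7) = 1.5063 N/mm
Series: 1/k_eq = 1/1.5063 + 1/70 = 0.67814; k_eq = 1.4746 N/mm
δ = F/k_eq = 22.1/1.4746 = 14.987 mm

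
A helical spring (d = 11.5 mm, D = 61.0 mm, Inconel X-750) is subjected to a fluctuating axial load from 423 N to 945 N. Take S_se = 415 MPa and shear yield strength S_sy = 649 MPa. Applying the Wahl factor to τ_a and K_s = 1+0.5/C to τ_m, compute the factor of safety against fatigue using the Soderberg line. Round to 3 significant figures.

C = D/d = 61.0/11.5 = 5.3043; K_W = (4C−1)/(4C−4)+0.615/C = 1.2902; K_s = 1+0.5/C = 1.0943
F_a = (F_max−F_min)/2 = 261 N; F_m = (F_max+F_min)/2 = 684 N
τ_a = K_W·8F_aD/(πd³) = 1.2902 × 26.657 = 34.393 MPa
τ_m = K_s·8F_mD/(πd³) = 1.0943 × 69.861 = 76.446 MPa
Soderberg: 1/n_f = τ_a/S_se + τ_m/S_sy = 34.393/415 + 76.446/649 = 0.08287 + 0.11779 = 0.20066
n_f = 1/0.20066 = 4.983

4.98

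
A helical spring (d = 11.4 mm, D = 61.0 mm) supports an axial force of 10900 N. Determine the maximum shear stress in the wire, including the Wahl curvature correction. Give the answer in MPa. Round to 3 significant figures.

Spring index C = D/d = 61.0/11.4 = 5.3509
K_W = (4C−1)/(4C−4) + 0.615/C = 20.404/17.404 + 0.1149 = 1.2873
τ₀ = 8FD/(πd³) = 8·10900·61.0/(π·11.4³) = 5.3192e+06/4654.4 = 1142.8 MPa
τ_max = K·τ₀ = 1.2873 × 1142.8 = 1471.2 MPa

1470 MPa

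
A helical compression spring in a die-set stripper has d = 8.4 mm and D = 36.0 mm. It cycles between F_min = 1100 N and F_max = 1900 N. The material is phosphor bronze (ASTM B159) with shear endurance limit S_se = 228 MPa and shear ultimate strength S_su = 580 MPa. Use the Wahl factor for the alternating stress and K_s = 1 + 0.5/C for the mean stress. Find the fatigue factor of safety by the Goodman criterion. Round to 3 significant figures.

1.22

C = D/d = 36.0/8.4 = 4.2857; K_W = (4C−1)/(4C−4)+0.615/C = 1.3718; K_s = 1+0.5/C = 1.1167
F_a = (F_max−F_min)/2 = 400 N; F_m = (F_max+F_min)/2 = 1500 N
τ_a = K_W·8F_aD/(πd³) = 1.3718 × 61.868 = 84.868 MPa
τ_m = K_s·8F_mD/(πd³) = 1.1167 × 232 = 259.07 MPa
Goodman: 1/n_f = τ_a/S_se + τ_m/S_su = 84.868/228 + 259.07/580 = 0.37223 + 0.44667 = 0.8189
n_f = 1/0.8189 = 1.221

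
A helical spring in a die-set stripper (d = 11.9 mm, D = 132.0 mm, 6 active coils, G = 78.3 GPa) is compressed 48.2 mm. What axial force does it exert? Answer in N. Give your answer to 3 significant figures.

k = Gd⁴/(8D³N_a) = (78.3×10³)(11.9⁴)/(8·132.0³·6) = 14.223 N/mm
F = k·δ = 14.223 × 48.2 = 685.54 N

686 N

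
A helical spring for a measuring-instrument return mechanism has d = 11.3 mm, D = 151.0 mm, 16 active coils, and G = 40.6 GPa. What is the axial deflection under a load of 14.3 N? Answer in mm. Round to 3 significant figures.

k = Gd⁴/(8D³N_a) = (40.6×10³)(11.3⁴)/(8·151.0³·16) = 1.5021 N/mm
δ = F/k = 14.3 / 1.5021 = 9.52 mm

9.52 mm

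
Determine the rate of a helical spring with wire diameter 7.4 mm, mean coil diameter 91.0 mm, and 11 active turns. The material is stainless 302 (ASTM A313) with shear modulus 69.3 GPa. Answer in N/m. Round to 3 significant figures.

k = Gd⁴/(8D³N_a) = (69.3×10³ × 7.4⁴) / (8 × 91.0³ × 11)
  = 2.07807e+08 / 6.63142e+07 = 3.1337 N/mm = 3133.7 N/m

3130 N/m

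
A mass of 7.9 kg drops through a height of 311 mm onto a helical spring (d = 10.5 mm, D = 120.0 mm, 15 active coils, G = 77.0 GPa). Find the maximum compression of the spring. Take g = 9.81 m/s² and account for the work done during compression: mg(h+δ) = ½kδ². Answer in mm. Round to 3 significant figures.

122 mm

k = Gd⁴/(8D³N_a) = (77.0×10³)(10.5⁴)/(8·120.0³·15) = 4.5136 N/mm
W = mg = 7.9 × 9.81 = 77.499 N
½kδ² − Wδ − Wh = 0 → δ = (W + √(W² + 2kWh))/k
δ = (77.499 + √(6006.1 + 217575))/4.5136 = (77.499 + 472.84)/4.5136 = 121.93 mm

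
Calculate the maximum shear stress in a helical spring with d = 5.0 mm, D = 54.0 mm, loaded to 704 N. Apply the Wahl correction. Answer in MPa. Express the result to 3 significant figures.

Spring index C = D/d = 54.0/5.0 = 10.8000
K_W = (4C−1)/(4C−4) + 0.615/C = 42.200/39.200 + 0.0569 = 1.1335
τ₀ = 8FD/(πd³) = 8·704·54.0/(π·5.0³) = 304128/392.7 = 774.46 MPa
τ_max = K·τ₀ = 1.1335 × 774.46 = 877.83 MPa

878 MPa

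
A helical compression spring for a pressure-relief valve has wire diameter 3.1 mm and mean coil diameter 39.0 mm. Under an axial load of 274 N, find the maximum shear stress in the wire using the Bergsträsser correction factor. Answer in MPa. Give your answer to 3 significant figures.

Spring index C = D/d = 39.0/3.1 = 12.5806
K_B = (4C+2)/(4C−3) = 52.323/47.323 = 1.1057
τ₀ = 8FD/(πd³) = 8·274·39.0/(π·3.1³) = 85488/93.591 = 913.42 MPa
τ_max = K·τ₀ = 1.1057 × 913.42 = 1009.9 MPa

1010 MPa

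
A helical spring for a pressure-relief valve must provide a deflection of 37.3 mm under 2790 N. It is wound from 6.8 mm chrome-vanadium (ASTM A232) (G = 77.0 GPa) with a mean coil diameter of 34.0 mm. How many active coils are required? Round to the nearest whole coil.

Required rate k = F/δ = 2790/37.3 = 74.799 N/mm
N_a = Gd⁴/(8D³k) = (77.0×10³ × 6.8⁴)/(8 × 34.0³ × 74.799)
    = 1.64637e+08 / 2.35192e+07 = 7 → 7 coils

7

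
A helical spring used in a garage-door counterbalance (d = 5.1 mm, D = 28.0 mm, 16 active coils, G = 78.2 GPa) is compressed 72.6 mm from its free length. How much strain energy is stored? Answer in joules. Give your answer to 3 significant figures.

k = Gd⁴/(8D³N_a) = (78.2×10³)(5.1⁴)/(8·28.0³·16) = 18.828 N/mm
U = ½kδ² = 0.5 × 18.828 × 72.6² = 49619 N·mm = 49.619 J

49.6 J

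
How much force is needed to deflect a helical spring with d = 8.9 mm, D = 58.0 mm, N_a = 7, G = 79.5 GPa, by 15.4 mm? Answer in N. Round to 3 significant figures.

k = Gd⁴/(8D³N_a) = (79.5×10³)(8.9⁴)/(8·58.0³·7) = 45.652 N/mm
F = k·δ = 45.652 × 15.4 = 703.03 N

703 N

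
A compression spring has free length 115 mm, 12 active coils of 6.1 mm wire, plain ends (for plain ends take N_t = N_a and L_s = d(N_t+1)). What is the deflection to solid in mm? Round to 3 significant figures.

N_t = 12; L_s = 6.1·13 = 79.3 mm
δ_solid = L₀ − L_s = 115 − 79.3 = 35.7 mm

35.7 mm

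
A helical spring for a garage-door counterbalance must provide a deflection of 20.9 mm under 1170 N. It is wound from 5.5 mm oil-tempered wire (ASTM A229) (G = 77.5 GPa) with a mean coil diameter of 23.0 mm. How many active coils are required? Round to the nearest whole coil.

13

Required rate k = F/δ = 1170/20.9 = 55.981 N/mm
N_a = Gd⁴/(8D³k) = (77.5×10³ × 5.5⁴)/(8 × 23.0³ × 55.981)
    = 7.09173e+07 / 5.44895e+06 = 13.01 → 13 coils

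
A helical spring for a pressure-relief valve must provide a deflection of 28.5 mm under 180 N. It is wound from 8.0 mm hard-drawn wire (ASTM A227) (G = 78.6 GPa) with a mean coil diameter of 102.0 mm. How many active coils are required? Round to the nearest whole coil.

Required rate k = F/δ = 180/28.5 = 6.3158 N/mm
N_a = Gd⁴/(8D³k) = (78.6×10³ × 8.0⁴)/(8 × 102.0³ × 6.3158)
    = 3.21946e+08 / 5.36189e+07 = 6.004 → 6 coils

6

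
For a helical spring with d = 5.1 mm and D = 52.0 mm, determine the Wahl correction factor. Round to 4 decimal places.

C = D/d = 52.0/5.1 = 10.1961
K_W = (4C−1)/(4C−4) + 0.615/C = 39.784/36.784 + 0.0603 = 1.1419

1.1419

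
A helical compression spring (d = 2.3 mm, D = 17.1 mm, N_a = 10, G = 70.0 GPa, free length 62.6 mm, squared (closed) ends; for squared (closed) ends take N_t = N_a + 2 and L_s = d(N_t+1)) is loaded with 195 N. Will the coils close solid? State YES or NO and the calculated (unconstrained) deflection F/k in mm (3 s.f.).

k = Gd⁴/(8D³N_a) = (70.0×10³)(2.3⁴)/(8·17.1³·10) = 4.897 N/mm
N_t = 12; L_s = 2.3·13 = 29.9 mm; δ_solid = L₀ − L_s = 62.6 − 29.9 = 32.7 mm
δ = F/k = 195/4.897 = 39.82 mm
δ ≥ δ_solid → spring goes solid

YES, δ = 39.8 mm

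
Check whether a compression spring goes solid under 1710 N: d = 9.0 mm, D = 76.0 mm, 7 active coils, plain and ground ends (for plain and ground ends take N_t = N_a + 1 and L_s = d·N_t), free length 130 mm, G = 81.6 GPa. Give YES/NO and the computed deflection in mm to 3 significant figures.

k = Gd⁴/(8D³N_a) = (81.6×10³)(9.0⁴)/(8·76.0³·7) = 21.779 N/mm
N_t = 8; L_s = 9.0·8 = 72 mm; δ_solid = L₀ − L_s = 130 − 72 = 58 mm
δ = F/k = 1710/21.779 = 78.517 mm
δ ≥ δ_solid → spring goes solid

YES, δ = 78.5 mm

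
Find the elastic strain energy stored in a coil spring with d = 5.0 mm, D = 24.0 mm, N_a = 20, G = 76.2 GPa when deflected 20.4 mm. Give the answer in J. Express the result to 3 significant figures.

4.48 J

k = Gd⁴/(8D³N_a) = (76.2×10³)(5.0⁴)/(8·24.0³·20) = 21.532 N/mm
U = ½kδ² = 0.5 × 21.532 × 20.4² = 4480.3 N·mm = 4.4803 J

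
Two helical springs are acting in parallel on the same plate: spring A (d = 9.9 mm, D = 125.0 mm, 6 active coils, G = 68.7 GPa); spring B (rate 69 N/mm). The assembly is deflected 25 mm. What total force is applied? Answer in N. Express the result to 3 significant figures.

k_A = Gd⁴/(8D³N_a) = (68.7×10³)(9.9⁴)/(8·125.0³·6) = 7.0392 N/mm
Parallel: k_eq = 7.0392 + 69 = 76.039 N/mm
F = k_eq·δ = 76.039·25 = 1901 N

1900 N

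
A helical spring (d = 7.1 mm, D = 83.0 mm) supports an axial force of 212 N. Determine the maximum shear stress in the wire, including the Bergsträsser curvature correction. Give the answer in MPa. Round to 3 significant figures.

139 MPa

Spring index C = D/d = 83.0/7.1 = 11.6901
K_B = (4C+2)/(4C−3) = 48.761/43.761 = 1.1143
τ₀ = 8FD/(πd³) = 8·212·83.0/(π·7.1³) = 140768/1124.4 = 125.19 MPa
τ_max = K·τ₀ = 1.1143 × 125.19 = 139.5 MPa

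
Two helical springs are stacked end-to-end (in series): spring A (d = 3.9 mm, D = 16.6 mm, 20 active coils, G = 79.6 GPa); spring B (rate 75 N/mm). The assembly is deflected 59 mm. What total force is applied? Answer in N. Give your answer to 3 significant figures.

k_A = Gd⁴/(8D³N_a) = (79.6×10³)(3.9⁴)/(8·16.6³·20) = 25.161 N/mm
Series: 1/k_eq = 1/25.161 + 1/75 = 0.053077; k_eq = 18.84 N/mm
F = k_eq·δ = 18.84·59 = 1111.6 N

1110 N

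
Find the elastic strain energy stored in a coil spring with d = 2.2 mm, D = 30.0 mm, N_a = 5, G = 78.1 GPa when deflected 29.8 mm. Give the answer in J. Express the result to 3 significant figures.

k = Gd⁴/(8D³N_a) = (78.1×10³)(2.2⁴)/(8·30.0³·5) = 1.694 N/mm
U = ½kδ² = 0.5 × 1.694 × 29.8² = 752.18 N·mm = 0.75218 J

0.752 J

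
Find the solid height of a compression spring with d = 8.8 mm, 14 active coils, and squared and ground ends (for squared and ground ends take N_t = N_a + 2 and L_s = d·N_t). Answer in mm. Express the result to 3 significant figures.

squared and ground ends: N_t = N_a + 2 = 14 + 2 = 16
L_s = d·N_t = 8.8 × 16 = 140.8 mm

141 mm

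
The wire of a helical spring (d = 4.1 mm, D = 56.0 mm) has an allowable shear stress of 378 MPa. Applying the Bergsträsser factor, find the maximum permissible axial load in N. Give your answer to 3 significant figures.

167 N

C = D/d = 56.0/4.1 = 13.6585
K_B = (4C+2)/(4C−3) = 56.634/51.634 = 1.0968
τ_max = K·8FD/(πd³) → F_max = τ_allow·πd³/(8DK)
F_max = 378·π·4.1³/(8·56.0·1.0968) = 81845/491.38 = 166.56 N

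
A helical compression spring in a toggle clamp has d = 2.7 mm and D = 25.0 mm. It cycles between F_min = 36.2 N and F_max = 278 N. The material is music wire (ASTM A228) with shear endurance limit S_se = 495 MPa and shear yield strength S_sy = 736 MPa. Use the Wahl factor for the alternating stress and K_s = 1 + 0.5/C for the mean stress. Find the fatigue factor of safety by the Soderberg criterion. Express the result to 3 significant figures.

C = D/d = 25.0/2.7 = 9.2593; K_W = (4C−1)/(4C−4)+0.615/C = 1.1572; K_s = 1+0.5/C = 1.0540
F_a = (F_max−F_min)/2 = 120.9 N; F_m = (F_max+F_min)/2 = 157.1 N
τ_a = K_W·8F_aD/(πd³) = 1.1572 × 391.03 = 452.52 MPa
τ_m = K_s·8F_mD/(πd³) = 1.0540 × 508.12 = 535.56 MPa
Soderberg: 1/n_f = τ_a/S_se + τ_m/S_sy = 452.52/495 + 535.56/736 = 0.91417 + 0.72766 = 1.6418
n_f = 1/1.6418 = 0.6091

0.609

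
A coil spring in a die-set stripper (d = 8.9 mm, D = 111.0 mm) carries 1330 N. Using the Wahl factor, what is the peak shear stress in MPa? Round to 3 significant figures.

594 MPa

Spring index C = D/d = 111.0/8.9 = 12.4719
K_W = (4C−1)/(4C−4) + 0.615/C = 48.888/45.888 + 0.0493 = 1.1147
τ₀ = 8FD/(πd³) = 8·1330·111.0/(π·8.9³) = 1.18104e+06/2214.7 = 533.27 MPa
τ_max = K·τ₀ = 1.1147 × 533.27 = 594.43 MPa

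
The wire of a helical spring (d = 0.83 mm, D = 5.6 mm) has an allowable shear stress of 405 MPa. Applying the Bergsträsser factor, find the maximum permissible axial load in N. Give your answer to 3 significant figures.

13.4 N

C = D/d = 5.6/0.83 = 6.7470
K_B = (4C+2)/(4C−3) = 28.988/23.988 = 1.2084
τ_max = K·8FD/(πd³) → F_max = τ_allow·πd³/(8DK)
F_max = 405·π·0.83³/(8·5.6·1.2084) = 727.51/54.138 = 13.438 N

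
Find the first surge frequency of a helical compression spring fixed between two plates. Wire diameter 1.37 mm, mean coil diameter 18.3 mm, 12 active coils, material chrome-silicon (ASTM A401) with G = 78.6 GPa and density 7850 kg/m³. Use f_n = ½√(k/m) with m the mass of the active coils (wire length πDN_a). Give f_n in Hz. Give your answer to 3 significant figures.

k = Gd⁴/(8D³N_a) = (78.6×10³)(1.37⁴)/(8·18.3³·12) = 0.47063 N/mm = 470.63 N/m
Wire length L = πDN_a = π·18.3·12 = 689.89 mm
m = ρ·(πd²/4)·L = 7850 × 1.4741×10⁻⁶ m² × 0.68989 m = 0.0079833 kg
f_n = ½√(k/m) = 0.5·√(470.63/0.0079833) = 0.5·√(58952) = 121.4 Hz

121 Hz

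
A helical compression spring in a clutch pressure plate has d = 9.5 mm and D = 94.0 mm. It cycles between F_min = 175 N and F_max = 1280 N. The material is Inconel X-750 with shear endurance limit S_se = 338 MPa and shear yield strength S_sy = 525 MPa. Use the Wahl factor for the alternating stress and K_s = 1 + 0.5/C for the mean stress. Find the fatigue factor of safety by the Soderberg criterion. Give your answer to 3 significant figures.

1.08

C = D/d = 94.0/9.5 = 9.8947; K_W = (4C−1)/(4C−4)+0.615/C = 1.1465; K_s = 1+0.5/C = 1.0505
F_a = (F_max−F_min)/2 = 552.5 N; F_m = (F_max+F_min)/2 = 727.5 N
τ_a = K_W·8F_aD/(πd³) = 1.1465 × 154.25 = 176.85 MPa
τ_m = K_s·8F_mD/(πd³) = 1.0505 × 203.11 = 213.37 MPa
Soderberg: 1/n_f = τ_a/S_se + τ_m/S_sy = 176.85/338 + 213.37/525 = 0.52321 + 0.40642 = 0.92964
n_f = 1/0.92964 = 1.076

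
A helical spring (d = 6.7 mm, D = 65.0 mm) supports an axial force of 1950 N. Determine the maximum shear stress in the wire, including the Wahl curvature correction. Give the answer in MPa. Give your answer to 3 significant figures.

1230 MPa

Spring index C = D/d = 65.0/6.7 = 9.7015
K_W = (4C−1)/(4C−4) + 0.615/C = 37.806/34.806 + 0.0634 = 1.1496
τ₀ = 8FD/(πd³) = 8·1950·65.0/(π·6.7³) = 1.014e+06/944.87 = 1073.2 MPa
τ_max = K·τ₀ = 1.1496 × 1073.2 = 1233.7 MPa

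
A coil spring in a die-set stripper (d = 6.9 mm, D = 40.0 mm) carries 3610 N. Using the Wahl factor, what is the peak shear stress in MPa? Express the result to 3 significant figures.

1410 MPa

Spring index C = D/d = 40.0/6.9 = 5.7971
K_W = (4C−1)/(4C−4) + 0.615/C = 22.188/19.188 + 0.1061 = 1.2624
τ₀ = 8FD/(πd³) = 8·3610·40.0/(π·6.9³) = 1.1552e+06/1032 = 1119.3 MPa
τ_max = K·τ₀ = 1.2624 × 1119.3 = 1413.1 MPa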